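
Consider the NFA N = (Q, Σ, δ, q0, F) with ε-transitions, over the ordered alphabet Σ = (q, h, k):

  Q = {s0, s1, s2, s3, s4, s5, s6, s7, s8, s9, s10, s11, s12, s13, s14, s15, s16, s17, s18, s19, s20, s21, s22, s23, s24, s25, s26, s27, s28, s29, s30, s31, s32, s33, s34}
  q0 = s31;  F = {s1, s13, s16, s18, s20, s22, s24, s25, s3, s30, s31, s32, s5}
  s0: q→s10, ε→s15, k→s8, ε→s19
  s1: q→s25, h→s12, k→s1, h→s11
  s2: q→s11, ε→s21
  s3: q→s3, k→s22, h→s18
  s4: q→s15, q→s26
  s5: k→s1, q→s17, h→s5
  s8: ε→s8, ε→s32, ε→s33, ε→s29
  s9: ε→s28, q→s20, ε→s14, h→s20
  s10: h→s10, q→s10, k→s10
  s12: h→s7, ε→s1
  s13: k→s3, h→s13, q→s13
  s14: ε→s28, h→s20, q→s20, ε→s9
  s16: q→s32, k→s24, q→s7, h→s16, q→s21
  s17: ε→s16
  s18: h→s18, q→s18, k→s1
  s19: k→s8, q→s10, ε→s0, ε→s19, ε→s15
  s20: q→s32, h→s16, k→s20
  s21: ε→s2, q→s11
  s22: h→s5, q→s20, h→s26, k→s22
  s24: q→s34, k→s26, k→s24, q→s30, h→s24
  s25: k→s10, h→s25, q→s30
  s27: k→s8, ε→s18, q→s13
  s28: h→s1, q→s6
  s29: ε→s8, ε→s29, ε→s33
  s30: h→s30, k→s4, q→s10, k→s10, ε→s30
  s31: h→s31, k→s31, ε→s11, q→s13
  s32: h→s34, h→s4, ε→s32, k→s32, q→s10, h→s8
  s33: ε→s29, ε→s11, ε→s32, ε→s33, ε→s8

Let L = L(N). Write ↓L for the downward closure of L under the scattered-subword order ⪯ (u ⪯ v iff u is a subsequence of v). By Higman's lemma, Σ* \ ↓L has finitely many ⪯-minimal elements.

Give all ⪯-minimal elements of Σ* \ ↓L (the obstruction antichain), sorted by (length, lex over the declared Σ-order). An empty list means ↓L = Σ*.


min(Σ*\↓L) = [qkhkqk, qkkqqq].

|Q|=35, |F|=13, |δ|=97 (29 ε).
min D↑ (14 st, q0=0, F={12}): 0:q→1,h→0,k→0 1:q→1,h→1,k→2 2:q→2,h→3,k→4 3:q→3,h→3,k→5 4:q→6,h→7,k→4 5:q→8,h→5,k→5 6:q→9,h→10,k→6 7:q→10,h→7,k→5 8:q→11,h→8,k→12 9:q→12,h→9,k→9 10:q→9,h→10,k→13 11:q→12,h→11,k→12 12:q→12,h→12,k→12 13:q→11,h→13,k→13.
'qkhkqk': N↓-sim [27, 26, 25, 22, 16, 7, 4] end={s10,s15,s26,s4} ∉↓L; 6/6 del acc.
'qkkqqq': run [27, 26, 25, 23, 19, 14, 4] end={s10,s11,s15,s26} — reject; 6/6 del acc.
2 minimals (antichain).


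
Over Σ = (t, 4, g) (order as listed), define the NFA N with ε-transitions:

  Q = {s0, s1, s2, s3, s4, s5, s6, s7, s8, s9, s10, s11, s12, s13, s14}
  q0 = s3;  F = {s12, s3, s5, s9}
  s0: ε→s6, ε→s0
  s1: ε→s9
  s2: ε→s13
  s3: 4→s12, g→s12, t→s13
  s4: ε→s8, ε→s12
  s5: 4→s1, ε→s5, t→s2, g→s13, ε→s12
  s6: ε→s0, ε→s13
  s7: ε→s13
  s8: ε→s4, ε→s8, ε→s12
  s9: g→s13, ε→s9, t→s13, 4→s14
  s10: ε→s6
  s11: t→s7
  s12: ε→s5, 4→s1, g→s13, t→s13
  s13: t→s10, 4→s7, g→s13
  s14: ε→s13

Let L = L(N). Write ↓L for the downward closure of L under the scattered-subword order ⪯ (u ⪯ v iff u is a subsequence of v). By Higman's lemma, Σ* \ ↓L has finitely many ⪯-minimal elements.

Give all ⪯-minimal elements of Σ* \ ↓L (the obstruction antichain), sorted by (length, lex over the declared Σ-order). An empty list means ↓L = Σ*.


|Q|=15, |F|=4, |δ|=34 (18 ε).
min D↑ (4 st, q0=0, F={1}): 0:t→1,4→2,g→2 1:t→1,4→1,g→1 2:t→1,4→3,g→1 3:t→1,4→1,g→1 [Hopcroft].
't': run [12, 6] end={s0,s10,s13,s2,s6,s7} — reject; 1/1 del acc.
'4g': run [12, 11, 5] end={s0,s10,s13,s6,s7} rej; 2/2 del acc.
'gg': run [12, 11, 5] end={s0,s10,s13,s6,s7} rej; 2/2 deletions ∈↓L.
'444': |S_i|=[12, 11, 8, 6] end={s0,s10,s13,s14,s6,s7} ∉↓L; 3/3 del acc.
'g44': |S_i|=[12, 11, 8, 6] end={s0,s10,s13,s14,s6,s7} ∉↓L; 3/3 del acc.
5 obstructions.

Antichain: [t, 4g, gg, 444, g44].


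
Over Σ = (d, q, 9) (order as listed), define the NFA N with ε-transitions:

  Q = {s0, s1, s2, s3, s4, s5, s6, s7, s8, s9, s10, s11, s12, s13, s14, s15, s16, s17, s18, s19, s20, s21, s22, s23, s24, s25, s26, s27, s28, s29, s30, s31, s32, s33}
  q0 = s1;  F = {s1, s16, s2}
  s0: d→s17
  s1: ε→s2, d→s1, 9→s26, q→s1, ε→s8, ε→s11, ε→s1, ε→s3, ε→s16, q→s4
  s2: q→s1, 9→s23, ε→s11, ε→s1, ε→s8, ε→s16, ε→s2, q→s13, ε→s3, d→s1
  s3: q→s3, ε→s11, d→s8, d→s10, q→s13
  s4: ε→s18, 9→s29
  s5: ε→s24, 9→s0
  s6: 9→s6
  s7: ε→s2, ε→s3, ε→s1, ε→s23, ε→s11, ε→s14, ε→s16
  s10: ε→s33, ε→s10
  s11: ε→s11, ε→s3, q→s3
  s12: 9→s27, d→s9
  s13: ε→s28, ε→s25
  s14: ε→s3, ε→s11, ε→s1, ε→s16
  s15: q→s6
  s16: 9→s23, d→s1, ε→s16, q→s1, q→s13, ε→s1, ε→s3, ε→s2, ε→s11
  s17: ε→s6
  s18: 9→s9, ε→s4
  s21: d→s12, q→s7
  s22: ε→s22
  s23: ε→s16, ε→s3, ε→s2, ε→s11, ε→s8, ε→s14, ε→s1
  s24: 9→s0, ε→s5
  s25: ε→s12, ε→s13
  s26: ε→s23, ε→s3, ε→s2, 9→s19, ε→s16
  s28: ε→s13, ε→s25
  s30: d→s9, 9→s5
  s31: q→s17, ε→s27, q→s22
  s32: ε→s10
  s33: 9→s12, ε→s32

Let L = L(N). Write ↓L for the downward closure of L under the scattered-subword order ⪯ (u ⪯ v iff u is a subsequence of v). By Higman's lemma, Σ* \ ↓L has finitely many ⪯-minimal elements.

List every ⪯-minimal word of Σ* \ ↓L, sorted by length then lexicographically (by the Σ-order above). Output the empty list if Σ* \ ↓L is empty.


min(Σ*\↓L) = [].

|Q|=34, |F|=3, |δ|=93 (59 ε).
min D↑ (1 st, q0=0, F={}): 0:d→0,q→0,9→0 [Hopcroft].
L(D↑) = ∅; no obstructions.


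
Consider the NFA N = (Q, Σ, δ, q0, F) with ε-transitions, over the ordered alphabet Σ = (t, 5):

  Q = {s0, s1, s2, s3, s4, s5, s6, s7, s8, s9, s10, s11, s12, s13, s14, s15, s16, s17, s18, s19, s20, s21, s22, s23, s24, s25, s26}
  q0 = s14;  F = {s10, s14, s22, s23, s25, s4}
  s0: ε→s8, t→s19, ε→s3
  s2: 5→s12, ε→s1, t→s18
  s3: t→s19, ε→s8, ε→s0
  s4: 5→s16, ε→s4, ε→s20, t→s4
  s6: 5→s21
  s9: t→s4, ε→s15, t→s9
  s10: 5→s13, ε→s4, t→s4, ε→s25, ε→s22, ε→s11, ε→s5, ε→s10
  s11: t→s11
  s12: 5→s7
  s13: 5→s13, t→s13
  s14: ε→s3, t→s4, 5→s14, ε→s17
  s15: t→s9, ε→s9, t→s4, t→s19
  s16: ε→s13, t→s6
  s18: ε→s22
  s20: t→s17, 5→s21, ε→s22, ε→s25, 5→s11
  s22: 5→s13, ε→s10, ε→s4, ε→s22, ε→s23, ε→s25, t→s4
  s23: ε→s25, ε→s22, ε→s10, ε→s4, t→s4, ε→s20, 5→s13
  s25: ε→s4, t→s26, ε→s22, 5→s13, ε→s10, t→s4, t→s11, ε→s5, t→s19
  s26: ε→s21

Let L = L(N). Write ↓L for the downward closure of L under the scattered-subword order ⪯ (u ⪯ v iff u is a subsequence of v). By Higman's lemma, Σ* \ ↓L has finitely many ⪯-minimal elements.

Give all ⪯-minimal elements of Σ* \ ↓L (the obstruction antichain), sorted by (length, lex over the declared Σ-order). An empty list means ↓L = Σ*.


|Q|=27, |F|=6, |δ|=69 (36 ε).
min D↑ (3 st, q0=0, F={2}): 0:t→1,5→0 1:t→1,5→2 2:t→2,5→2.
't5': run [19, 15, 5] end={s11,s13,s16,s21,s6} ∉↓L; 2/2 del acc.
1 minimals (antichain).

A = [t5].


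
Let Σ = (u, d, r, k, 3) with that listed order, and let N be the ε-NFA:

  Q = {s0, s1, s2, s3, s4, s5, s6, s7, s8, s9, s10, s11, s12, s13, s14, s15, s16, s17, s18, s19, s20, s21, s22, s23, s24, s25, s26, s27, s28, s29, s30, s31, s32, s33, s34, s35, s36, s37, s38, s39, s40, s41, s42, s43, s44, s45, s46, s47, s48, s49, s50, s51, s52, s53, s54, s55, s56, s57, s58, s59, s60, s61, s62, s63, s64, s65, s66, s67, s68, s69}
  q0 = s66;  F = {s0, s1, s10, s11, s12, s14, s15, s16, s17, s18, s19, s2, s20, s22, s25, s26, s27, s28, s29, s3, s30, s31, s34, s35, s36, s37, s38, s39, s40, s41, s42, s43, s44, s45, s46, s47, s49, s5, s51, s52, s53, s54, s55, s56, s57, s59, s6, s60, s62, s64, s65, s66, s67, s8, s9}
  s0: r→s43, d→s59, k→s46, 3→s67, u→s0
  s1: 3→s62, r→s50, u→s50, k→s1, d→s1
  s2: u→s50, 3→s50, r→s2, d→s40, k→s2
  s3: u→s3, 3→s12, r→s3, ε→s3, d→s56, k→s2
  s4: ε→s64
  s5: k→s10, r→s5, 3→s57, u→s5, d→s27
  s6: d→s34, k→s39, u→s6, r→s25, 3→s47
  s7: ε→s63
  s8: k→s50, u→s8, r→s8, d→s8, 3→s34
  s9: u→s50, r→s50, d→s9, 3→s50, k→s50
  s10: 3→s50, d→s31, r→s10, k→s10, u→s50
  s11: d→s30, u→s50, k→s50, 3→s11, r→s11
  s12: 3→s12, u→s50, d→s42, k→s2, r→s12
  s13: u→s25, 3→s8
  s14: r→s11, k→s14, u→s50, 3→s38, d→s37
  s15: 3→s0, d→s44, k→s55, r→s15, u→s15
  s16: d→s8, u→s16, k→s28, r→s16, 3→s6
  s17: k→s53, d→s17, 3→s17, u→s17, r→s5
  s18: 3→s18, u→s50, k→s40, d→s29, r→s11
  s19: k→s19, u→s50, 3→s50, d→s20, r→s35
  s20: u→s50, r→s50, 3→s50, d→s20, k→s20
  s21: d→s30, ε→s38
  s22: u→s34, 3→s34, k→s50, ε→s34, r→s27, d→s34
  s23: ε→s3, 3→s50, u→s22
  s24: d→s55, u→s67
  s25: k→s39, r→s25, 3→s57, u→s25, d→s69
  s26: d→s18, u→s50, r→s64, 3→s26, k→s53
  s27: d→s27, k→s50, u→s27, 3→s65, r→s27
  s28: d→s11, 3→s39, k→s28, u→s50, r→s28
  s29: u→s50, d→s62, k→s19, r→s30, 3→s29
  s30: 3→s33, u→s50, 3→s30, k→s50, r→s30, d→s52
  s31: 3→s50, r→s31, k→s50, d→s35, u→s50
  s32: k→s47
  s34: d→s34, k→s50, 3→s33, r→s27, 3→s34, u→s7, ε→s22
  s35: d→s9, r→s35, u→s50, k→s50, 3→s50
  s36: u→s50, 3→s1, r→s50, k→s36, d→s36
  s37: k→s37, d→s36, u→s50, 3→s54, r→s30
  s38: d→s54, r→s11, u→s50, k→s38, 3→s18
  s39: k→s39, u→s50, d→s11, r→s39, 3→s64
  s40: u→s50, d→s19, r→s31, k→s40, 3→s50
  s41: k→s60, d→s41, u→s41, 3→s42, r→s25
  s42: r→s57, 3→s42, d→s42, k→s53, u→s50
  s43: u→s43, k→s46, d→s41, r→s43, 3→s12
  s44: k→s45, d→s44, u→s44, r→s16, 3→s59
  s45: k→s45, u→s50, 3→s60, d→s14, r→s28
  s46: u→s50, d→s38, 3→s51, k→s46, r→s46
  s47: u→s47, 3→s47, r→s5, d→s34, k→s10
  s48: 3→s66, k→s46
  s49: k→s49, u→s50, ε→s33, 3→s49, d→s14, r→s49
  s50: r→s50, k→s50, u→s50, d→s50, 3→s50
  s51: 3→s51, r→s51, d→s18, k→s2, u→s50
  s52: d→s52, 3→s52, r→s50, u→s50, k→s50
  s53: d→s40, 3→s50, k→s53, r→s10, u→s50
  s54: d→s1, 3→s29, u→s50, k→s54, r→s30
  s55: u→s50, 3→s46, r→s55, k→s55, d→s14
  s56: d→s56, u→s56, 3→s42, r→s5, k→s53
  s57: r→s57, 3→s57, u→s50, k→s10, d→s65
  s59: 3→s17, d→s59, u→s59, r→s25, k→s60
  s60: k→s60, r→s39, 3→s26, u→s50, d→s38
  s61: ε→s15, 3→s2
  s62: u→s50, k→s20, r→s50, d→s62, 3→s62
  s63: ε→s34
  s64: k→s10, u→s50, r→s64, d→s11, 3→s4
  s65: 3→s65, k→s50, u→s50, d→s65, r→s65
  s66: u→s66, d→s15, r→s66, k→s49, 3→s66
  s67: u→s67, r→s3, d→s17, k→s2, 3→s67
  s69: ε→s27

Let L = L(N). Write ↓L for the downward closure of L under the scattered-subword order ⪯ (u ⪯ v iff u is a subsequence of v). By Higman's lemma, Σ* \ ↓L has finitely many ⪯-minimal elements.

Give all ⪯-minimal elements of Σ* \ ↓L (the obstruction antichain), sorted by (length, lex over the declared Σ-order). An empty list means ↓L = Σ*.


A = [ku, kdrk, ddrdk, d3r3u, d33k3, kdddr].

|Q|=70, |F|=55, |δ|=304 (11 ε).
min D↑ (55 st, q0=0, F={6}): 0:u→0,d→1,r→0,k→2,3→0 1:u→1,d→3,r→1,k→4,3→5 2:u→6,d→7,r→2,k→2,3→2 3:u→3,d→3,r→8,k→9,3→10 4:u→6,d→7,r→4,k→4,3→11 5:u→5,d→10,r→12,k→11,3→13 6:u→6,d→6,r→6,k→6,3→6 7:u→6,d→14,r→15,k→7,3→16 8:u→8,d→17,r→8,k→18,3→19 9:u→6,d→7,r→18,k→9,3→20 10:u→10,d→10,r→21,k→20,3→22 11:u→6,d→16,r→11,k→11,3→23 12:u→12,d→24,r→12,k→11,3→25 13:u→13,d→22,r→26,k→27,3→13 14:u→6,d→28,r→29,k→14,3→30 15:u→6,d→29,r→15,k→6,3→15 16:u→6,d→30,r→15,k→16,3→31 17:u→17,d→17,r→17,k→6,3→32 18:u→6,d→15,r→18,k→18,3→33 19:u→19,d→32,r→21,k→33,3→34 20:u→6,d→16,r→33,k→20,3→35 21:u→21,d→36,r→21,k→33,3→37 22:u→22,d→22,r→38,k→39,3→22 23:u→6,d→31,r→23,k→27,3→23 24:u→24,d→24,r→21,k→20,3→40 25:u→6,d→40,r→25,k→27,3→25 26:u→26,d→41,r→26,k→27,3→25 27:u→6,d→42,r→27,k→27,3→6 28:u→6,d→28,r→6,k→28,3→43 29:u→6,d→44,r→29,k→6,3→29 30:u→6,d→43,r→29,k→30,3→45 31:u→6,d→45,r→15,k→42,3→31 32:u→32,d→32,r→36,k→6,3→32 33:u→6,d→15,r→33,k→33,3→46 34:u→34,d→32,r→38,k→47,3→34 35:u→6,d→31,r→46,k→39,3→35 36:u→36,d→36,r→36,k→6,3→48 37:u→6,d→48,r→37,k→47,3→37 38:u→38,d→36,r→38,k→47,3→37 39:u→6,d→42,r→47,k→39,3→6 40:u→6,d→40,r→37,k→39,3→40 41:u→41,d→41,r→38,k→39,3→40 42:u→6,d→49,r→50,k→42,3→6 43:u→6,d→43,r→6,k→43,3→51 44:u→6,d→44,r→6,k→6,3→44 45:u→6,d→51,r→29,k→49,3→45 46:u→6,d→15,r→46,k→47,3→46 47:u→6,d→50,r→47,k→47,3→6 48:u→6,d→48,r→48,k→6,3→48 49:u→6,d→52,r→53,k→49,3→6 50:u→6,d→53,r→50,k→6,3→6 51:u→6,d→51,r→6,k→52,3→51 52:u→6,d→52,r→6,k→52,3→6 53:u→6,d→54,r→53,k→6,3→6 54:u→6,d→54,r→6,k→6,3→6 [Hopcroft].
'ku': |S_i|=[61, 34, 1] end={s50} ∉↓L; 2/2 del acc.
'kdrk': N↓-sim [61, 34, 20, 8, 1] end={s50} — reject; 4/4 deletions ∈↓L.
'ddrdk': run [61, 59, 49, 27, 16, 1] end={s50} — reject; 5/5 del acc.
'd3r3u': N↓-sim [61, 59, 49, 39, 25, 1] end={s50} — reject; 5/5 del acc.
'd33k3': |S_i|=[61, 59, 49, 36, 10, 1] end={s50} rej; 5/5 single-dels accept.
'kdddr': run [61, 34, 20, 14, 7, 1] end={s50} — reject; 5/5 deletions ∈↓L.
6 obstructions.


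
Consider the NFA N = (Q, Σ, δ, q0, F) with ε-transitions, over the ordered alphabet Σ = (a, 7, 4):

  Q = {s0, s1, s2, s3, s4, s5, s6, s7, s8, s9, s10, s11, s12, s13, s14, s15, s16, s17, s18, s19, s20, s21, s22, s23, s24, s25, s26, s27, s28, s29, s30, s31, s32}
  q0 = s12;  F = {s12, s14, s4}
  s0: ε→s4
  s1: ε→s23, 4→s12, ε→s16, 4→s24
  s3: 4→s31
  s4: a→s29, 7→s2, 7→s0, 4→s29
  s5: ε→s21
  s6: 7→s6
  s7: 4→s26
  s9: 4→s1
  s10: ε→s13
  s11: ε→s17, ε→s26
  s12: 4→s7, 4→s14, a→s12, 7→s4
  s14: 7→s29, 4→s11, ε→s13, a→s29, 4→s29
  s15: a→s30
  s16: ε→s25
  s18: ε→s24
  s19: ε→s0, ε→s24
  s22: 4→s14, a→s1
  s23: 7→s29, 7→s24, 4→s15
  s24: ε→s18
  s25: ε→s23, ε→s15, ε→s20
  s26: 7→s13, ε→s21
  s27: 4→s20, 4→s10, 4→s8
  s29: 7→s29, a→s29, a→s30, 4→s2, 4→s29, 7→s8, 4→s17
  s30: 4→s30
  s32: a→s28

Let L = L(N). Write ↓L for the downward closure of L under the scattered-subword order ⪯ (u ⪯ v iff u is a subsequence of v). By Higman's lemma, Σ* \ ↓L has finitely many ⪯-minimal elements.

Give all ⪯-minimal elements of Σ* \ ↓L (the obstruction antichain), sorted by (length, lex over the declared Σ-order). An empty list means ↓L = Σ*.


|Q|=33, |F|=3, |δ|=54 (17 ε).
min D↑ (4 st, q0=0, F={3}): 0:a→0,7→1,4→2 1:a→3,7→1,4→3 2:a→3,7→3,4→3 3:a→3,7→3,4→3 (ε-aug+det+¬).
'7a': run [14, 8, 5] end={s17,s2,s29,s30,s8} ∉↓L; 2/2 deletions ∈↓L.
'74': run [14, 8, 5] end={s17,s2,s29,s30,s8} rej; 2/2 single-dels accept.
'4a': run [14, 11, 5] end={s17,s2,s29,s30,s8} ∉↓L; 2/2 single-dels accept.
'47': |S_i|=[14, 11, 6] end={s13,s17,s2,s29,s30,s8} — reject; 2/2 single-dels accept.
'44': |S_i|=[14, 11, 9] end={s11,s13,s17,s2,s21,s26,s29,s30,s8} — reject; 2/2 del acc.
5 words, ⪯-incomp.

A = [7a, 74, 4a, 47, 44].


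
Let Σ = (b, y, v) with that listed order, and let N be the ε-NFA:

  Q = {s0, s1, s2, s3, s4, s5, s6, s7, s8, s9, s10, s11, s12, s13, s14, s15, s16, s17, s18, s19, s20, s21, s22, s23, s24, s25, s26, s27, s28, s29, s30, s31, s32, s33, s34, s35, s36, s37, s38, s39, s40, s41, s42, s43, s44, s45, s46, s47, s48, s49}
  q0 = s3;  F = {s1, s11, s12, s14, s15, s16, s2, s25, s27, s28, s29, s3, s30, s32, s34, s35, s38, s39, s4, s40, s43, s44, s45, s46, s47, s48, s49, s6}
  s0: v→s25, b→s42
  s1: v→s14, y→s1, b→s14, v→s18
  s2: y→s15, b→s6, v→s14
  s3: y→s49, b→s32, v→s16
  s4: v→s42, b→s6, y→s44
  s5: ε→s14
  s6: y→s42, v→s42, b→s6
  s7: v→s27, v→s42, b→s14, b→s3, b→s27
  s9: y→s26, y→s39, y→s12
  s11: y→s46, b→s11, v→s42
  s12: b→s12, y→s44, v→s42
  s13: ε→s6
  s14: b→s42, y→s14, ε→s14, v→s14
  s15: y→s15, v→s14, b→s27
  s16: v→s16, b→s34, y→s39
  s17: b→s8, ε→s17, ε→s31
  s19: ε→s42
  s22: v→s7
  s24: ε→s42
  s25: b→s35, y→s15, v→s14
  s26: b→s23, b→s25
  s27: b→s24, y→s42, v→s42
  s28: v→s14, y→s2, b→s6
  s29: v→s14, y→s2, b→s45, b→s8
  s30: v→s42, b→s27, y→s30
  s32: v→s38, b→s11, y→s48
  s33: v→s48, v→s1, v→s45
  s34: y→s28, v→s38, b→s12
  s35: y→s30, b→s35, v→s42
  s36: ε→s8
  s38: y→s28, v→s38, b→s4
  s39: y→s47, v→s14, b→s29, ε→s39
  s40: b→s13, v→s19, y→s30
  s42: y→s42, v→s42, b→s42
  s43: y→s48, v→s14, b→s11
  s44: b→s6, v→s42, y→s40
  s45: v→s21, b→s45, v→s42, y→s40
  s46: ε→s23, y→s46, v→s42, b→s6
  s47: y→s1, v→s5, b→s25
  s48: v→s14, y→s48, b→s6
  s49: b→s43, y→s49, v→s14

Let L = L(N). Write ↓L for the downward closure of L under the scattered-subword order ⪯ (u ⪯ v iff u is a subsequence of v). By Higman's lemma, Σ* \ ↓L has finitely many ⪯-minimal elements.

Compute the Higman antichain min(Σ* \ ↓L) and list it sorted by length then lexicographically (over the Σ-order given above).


Antichain: [bbv, yvb, byby, bvbby, vyyybb].

|Q|=50, |F|=28, |δ|=117 (10 ε).
min D↑ (29 st, q0=0, F={12}): 0:b→1,y→2,v→3 1:b→4,y→5,v→6 2:b→7,y→2,v→8 3:b→9,y→10,v→3 4:b→4,y→11,v→12 5:b→13,y→5,v→8 6:b→14,y→15,v→6 7:b→4,y→5,v→8 8:b→12,y→8,v→8 9:b→16,y→15,v→6 10:b→17,y→18,v→8 11:b→13,y→11,v→12 12:b→12,y→12,v→12 13:b→13,y→12,v→12 14:b→13,y→19,v→12 15:b→13,y→20,v→8 16:b→16,y→19,v→12 17:b→21,y→20,v→8 18:b→22,y→23,v→8 19:b→13,y→24,v→12 20:b→13,y→25,v→8 21:b→21,y→24,v→12 22:b→26,y→25,v→8 23:b→8,y→23,v→8 24:b→13,y→27,v→12 25:b→28,y→25,v→8 26:b→26,y→27,v→12 27:b→28,y→27,v→12 28:b→12,y→12,v→12.
'bbv': run [37, 29, 18, 3] end={s19,s21,s42} ∉↓L; 3/3 del acc.
'yvb': N↓-sim [37, 30, 6, 1] end={s42} — reject; 3/3 single-dels accept.
'byby': N↓-sim [37, 29, 16, 5, 1] end={s42} ∉↓L; 4/4 deletions ∈↓L.
'bvbby': run [37, 29, 16, 10, 5, 1] end={s42} rej; 5/5 deletions ∈↓L.
'vyyybb': N↓-sim [37, 29, 24, 17, 8, 4, 2] end={s24,s42} — reject; 6/6 deletions ∈↓L.
5 minimals (antichain).


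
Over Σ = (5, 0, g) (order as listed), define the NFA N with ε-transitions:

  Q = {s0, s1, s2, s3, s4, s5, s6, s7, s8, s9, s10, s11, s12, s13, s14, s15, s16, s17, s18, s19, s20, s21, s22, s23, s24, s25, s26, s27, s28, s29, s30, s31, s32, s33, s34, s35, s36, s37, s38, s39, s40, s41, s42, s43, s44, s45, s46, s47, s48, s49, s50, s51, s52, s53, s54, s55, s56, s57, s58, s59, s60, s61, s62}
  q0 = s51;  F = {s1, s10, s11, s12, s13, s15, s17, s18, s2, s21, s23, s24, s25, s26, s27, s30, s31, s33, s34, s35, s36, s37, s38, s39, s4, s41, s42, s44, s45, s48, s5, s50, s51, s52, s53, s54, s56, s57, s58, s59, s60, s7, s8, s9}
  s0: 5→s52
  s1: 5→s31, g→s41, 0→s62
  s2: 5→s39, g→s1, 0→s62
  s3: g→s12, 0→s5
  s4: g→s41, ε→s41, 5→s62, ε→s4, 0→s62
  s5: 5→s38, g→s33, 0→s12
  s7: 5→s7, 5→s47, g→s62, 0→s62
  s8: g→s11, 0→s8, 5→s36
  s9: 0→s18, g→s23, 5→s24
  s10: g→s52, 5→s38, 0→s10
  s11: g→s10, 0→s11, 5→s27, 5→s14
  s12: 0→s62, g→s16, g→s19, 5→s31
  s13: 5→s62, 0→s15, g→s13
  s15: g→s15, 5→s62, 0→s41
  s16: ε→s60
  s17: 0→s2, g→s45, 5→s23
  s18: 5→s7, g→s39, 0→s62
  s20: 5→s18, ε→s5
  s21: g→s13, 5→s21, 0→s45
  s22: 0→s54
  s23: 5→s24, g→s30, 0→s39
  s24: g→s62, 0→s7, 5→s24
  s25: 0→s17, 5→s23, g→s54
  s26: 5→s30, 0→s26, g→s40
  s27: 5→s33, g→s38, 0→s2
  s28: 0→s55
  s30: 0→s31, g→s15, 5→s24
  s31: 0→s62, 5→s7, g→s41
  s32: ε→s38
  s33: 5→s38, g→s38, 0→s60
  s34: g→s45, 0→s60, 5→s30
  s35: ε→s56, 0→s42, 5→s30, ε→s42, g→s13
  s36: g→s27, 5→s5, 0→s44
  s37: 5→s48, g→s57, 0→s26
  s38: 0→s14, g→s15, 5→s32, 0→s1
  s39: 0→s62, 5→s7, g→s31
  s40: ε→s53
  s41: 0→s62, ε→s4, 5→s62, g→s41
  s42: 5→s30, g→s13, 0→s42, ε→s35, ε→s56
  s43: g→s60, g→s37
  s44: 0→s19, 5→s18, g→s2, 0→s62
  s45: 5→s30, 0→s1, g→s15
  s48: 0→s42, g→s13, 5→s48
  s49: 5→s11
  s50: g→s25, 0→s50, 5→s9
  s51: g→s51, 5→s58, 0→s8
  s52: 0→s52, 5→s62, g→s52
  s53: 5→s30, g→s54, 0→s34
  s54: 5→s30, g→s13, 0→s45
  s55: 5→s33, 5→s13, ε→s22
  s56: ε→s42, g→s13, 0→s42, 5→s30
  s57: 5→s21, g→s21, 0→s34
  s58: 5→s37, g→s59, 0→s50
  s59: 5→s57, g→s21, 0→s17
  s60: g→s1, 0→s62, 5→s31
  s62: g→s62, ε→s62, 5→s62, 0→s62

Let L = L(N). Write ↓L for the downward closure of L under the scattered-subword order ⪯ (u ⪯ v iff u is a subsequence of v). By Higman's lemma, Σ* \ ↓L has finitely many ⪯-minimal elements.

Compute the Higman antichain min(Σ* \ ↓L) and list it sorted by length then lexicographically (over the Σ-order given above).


|Q|=63, |F|=44, |δ|=165 (14 ε).
min D↑ (42 st, q0=0, F={33}): 0:5→1,0→2,g→0 1:5→3,0→4,g→5 2:5→6,0→2,g→7 3:5→8,0→9,g→10 4:5→11,0→4,g→12 5:5→10,0→13,g→14 6:5→15,0→16,g→17 7:5→17,0→7,g→18 8:5→8,0→19,g→20 9:5→21,0→9,g→22 10:5→14,0→23,g→14 11:5→24,0→25,g→26 12:5→26,0→13,g→27 13:5→26,0→28,g→29 14:5→14,0→29,g→20 15:5→30,0→31,g→32 16:5→25,0→33,g→28 17:5→32,0→28,g→30 18:5→30,0→18,g→34 19:5→21,0→19,g→20 20:5→33,0→35,g→20 21:5→24,0→36,g→35 22:5→21,0→23,g→27 23:5→21,0→37,g→29 24:5→24,0→38,g→33 25:5→38,0→33,g→39 26:5→24,0→39,g→21 27:5→21,0→29,g→20 28:5→39,0→33,g→40 29:5→21,0→40,g→35 30:5→30,0→40,g→35 31:5→36,0→33,g→37 32:5→30,0→37,g→30 33:5→33,0→33,g→33 34:5→33,0→34,g→34 35:5→33,0→41,g→35 36:5→38,0→33,g→41 37:5→36,0→33,g→40 38:5→38,0→33,g→33 39:5→38,0→33,g→36 40:5→36,0→33,g→41 41:5→33,0→33,g→41 [Hopcroft].
'0500': |S_i|=[51, 44, 27, 16, 2] end={s19,s62} — reject; 4/4 deletions ∈↓L.
'555g5': |S_i|=[51, 46, 37, 20, 5, 1] end={s62} — reject; 5/5 deletions ∈↓L.
'5055g': run [51, 46, 34, 13, 4, 1] end={s62} ∉↓L; 5/5 deletions ∈↓L.
'5g000': N↓-sim [51, 46, 32, 18, 10, 1] end={s62} ∉↓L; 5/5 deletions ∈↓L.
'5ggg5': N↓-sim [51, 46, 32, 17, 5, 1] end={s62} rej; 5/5 deletions ∈↓L.
'0ggg5': run [51, 44, 32, 18, 6, 1] end={s62} ∉↓L; 5/5 single-dels accept.
6 minimals (antichain).

A = [0500, 555g5, 5055g, 5g000, 5ggg5, 0ggg5].


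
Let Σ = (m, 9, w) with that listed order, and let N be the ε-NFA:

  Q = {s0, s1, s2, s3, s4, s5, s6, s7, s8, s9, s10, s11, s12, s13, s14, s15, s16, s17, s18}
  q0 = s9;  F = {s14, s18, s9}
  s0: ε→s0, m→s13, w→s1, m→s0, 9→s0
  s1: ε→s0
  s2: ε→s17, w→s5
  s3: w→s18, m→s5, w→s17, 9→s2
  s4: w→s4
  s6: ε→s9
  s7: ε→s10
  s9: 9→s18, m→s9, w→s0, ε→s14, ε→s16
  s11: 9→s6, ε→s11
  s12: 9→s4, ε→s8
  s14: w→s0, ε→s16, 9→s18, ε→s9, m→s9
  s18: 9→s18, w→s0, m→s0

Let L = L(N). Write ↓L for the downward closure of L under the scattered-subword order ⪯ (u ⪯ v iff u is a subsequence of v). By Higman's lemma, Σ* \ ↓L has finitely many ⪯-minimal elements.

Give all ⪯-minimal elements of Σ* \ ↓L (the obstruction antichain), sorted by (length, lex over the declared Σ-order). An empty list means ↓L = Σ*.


min(Σ*\↓L) = [w, 9m].

|Q|=19, |F|=3, |δ|=32 (11 ε).
min D↑ (3 st, q0=0, F={2}): 0:m→0,9→1,w→2 1:m→2,9→1,w→2 2:m→2,9→2,w→2 [Hopcroft].
'w': N↓-sim [7, 3] end={s0,s1,s13} rej; 1/1 single-dels accept.
'9m': N↓-sim [7, 4, 3] end={s0,s1,s13} rej; 2/2 del acc.
2 words, ⪯-incomp.


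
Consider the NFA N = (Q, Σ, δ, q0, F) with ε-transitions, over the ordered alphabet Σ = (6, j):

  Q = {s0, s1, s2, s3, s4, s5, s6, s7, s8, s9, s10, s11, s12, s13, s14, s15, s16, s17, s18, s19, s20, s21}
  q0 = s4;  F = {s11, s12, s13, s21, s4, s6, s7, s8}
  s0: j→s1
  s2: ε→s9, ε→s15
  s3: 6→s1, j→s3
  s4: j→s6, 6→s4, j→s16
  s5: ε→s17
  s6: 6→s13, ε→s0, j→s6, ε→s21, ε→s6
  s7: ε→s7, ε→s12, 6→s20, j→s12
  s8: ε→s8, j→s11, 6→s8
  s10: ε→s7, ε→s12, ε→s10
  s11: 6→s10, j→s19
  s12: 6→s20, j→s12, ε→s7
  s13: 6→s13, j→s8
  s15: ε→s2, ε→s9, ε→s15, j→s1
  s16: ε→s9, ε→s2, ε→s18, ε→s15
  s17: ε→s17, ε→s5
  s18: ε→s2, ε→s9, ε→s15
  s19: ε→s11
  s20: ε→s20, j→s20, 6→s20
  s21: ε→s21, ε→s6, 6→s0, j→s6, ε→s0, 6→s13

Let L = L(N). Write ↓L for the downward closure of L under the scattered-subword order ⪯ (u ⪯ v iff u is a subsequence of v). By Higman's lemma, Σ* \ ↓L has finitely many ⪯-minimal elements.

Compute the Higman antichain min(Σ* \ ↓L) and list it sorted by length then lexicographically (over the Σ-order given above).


|Q|=22, |F|=8, |δ|=54 (30 ε).
min D↑ (7 st, q0=0, F={6}): 0:6→0,j→1 1:6→2,j→1 2:6→2,j→3 3:6→3,j→4 4:6→5,j→4 5:6→6,j→5 6:6→6,j→6 [Hopcroft].
'j6jj66': N↓-sim [18, 17, 10, 8, 6, 4, 1] end={s20} rej; 6/6 del acc.
1 words, ⪯-incomp.

A = [j6jj66].


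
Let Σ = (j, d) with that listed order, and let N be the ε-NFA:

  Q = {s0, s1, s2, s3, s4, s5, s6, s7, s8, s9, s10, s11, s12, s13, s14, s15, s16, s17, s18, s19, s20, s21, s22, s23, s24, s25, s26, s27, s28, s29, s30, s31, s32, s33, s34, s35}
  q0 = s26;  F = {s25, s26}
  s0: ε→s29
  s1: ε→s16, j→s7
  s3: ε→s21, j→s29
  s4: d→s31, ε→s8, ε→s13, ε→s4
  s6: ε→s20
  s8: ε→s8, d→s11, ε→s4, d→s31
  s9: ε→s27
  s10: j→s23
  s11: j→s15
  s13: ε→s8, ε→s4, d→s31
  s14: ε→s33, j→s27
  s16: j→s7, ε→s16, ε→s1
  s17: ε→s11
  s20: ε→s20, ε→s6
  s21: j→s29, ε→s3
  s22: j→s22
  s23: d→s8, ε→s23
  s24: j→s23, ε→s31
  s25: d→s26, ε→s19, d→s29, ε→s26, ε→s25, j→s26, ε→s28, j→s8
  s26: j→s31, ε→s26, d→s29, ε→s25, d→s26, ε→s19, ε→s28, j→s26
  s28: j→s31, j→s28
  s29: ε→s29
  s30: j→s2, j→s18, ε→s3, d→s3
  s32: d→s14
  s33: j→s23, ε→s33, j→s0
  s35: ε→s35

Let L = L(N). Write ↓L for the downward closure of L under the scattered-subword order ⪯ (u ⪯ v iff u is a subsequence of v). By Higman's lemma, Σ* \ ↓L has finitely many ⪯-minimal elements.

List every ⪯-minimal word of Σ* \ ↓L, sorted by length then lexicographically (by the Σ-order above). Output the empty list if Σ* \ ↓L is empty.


|Q|=36, |F|=2, |δ|=63 (33 ε).
min D↑ (1 st, q0=0, F={}): 0:j→0,d→0.
L(D↑) = ∅; no obstructions.

min(Σ*\↓L) = [].


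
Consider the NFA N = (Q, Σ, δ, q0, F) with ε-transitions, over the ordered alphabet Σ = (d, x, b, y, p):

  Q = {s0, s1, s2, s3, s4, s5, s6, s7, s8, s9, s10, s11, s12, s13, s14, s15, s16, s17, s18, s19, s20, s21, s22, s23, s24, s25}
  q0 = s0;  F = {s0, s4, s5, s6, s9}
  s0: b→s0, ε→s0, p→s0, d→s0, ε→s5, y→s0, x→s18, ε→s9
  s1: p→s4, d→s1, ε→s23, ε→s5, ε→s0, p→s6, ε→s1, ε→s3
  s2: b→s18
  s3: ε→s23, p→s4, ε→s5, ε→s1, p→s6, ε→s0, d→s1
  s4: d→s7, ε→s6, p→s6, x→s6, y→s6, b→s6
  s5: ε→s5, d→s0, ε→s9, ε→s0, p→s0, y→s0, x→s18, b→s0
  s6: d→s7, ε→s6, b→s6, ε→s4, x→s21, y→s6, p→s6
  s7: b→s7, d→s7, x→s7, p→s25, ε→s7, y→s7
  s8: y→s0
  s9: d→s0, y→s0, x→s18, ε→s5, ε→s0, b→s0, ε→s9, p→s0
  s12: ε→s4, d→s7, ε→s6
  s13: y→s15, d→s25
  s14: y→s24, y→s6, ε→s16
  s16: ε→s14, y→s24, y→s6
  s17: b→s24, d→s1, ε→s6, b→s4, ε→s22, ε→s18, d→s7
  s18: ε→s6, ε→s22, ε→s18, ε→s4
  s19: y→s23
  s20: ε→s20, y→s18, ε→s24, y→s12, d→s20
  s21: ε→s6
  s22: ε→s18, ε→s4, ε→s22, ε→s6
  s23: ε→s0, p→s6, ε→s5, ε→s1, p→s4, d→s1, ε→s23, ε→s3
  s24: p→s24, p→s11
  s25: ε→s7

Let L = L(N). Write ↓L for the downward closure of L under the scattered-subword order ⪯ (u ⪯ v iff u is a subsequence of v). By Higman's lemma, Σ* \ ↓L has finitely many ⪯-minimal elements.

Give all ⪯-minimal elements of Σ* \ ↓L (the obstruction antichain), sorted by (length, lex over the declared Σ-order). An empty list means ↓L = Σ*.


|Q|=26, |F|=5, |δ|=104 (46 ε).
min D↑ (3 st, q0=0, F={2}): 0:d→0,x→1,b→0,y→0,p→0 1:d→2,x→1,b→1,y→1,p→1 2:d→2,x→2,b→2,y→2,p→2 [Hopcroft].
'xd': run [10, 7, 2] end={s25,s7} — reject; 2/2 deletions ∈↓L.
1 obstructions.

min(Σ*\↓L) = [xd].


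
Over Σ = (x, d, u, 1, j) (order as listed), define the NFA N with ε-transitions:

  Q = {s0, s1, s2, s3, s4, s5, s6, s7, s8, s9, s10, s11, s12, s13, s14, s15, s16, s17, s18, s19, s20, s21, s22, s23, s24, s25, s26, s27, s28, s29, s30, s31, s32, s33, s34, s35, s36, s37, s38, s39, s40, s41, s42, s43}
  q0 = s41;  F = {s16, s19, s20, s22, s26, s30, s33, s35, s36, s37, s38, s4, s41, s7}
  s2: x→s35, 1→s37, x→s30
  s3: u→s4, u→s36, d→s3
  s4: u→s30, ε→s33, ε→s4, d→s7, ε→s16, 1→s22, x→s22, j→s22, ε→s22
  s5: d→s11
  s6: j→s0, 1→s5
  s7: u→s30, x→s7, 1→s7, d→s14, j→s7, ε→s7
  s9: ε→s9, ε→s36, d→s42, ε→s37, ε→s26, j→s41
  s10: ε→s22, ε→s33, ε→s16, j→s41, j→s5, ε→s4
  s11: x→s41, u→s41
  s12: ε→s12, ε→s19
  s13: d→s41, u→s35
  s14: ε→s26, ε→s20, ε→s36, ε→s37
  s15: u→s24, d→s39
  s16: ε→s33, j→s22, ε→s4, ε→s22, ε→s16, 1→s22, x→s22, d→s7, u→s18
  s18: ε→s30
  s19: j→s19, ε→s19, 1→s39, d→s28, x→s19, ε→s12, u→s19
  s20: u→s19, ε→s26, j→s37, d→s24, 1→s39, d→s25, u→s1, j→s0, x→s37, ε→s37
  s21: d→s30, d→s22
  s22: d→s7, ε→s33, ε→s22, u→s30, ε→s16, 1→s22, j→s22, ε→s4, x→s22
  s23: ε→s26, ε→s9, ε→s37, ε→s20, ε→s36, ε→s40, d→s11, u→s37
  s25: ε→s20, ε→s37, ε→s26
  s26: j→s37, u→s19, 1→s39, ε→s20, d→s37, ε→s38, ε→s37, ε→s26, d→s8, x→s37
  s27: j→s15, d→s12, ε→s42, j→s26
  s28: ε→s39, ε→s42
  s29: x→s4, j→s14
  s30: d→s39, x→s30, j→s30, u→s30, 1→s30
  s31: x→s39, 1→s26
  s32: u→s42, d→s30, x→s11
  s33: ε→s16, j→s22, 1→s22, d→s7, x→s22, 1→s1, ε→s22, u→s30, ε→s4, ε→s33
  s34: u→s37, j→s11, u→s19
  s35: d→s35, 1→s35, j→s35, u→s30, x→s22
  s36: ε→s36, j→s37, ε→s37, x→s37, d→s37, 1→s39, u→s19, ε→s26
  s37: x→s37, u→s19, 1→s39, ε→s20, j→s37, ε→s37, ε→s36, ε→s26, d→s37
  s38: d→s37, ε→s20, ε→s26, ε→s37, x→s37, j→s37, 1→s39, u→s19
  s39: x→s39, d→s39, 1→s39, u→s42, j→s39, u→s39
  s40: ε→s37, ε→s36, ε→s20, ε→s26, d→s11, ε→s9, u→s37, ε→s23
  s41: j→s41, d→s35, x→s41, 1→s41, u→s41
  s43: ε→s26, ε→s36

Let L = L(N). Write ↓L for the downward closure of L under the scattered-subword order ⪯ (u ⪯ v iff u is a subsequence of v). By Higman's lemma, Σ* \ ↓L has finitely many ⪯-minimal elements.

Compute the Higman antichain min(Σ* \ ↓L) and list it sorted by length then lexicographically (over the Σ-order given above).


|Q|=44, |F|=14, |δ|=189 (70 ε).
min D↑ (8 st, q0=0, F={5}): 0:x→0,d→1,u→0,1→0,j→0 1:x→2,d→1,u→3,1→1,j→1 2:x→2,d→4,u→3,1→2,j→2 3:x→3,d→5,u→3,1→3,j→3 4:x→4,d→6,u→3,1→4,j→4 5:x→5,d→5,u→5,1→5,j→5 6:x→6,d→6,u→7,1→5,j→6 7:x→7,d→5,u→7,1→5,j→7 [Hopcroft].
'dud': N↓-sim [25, 24, 8, 3] end={s28,s39,s42} rej; 3/3 single-dels accept.
'dxdd1': run [25, 24, 23, 18, 16, 2] end={s39,s42} ∉↓L; 5/5 single-dels accept.
2 words, ⪯-incomp.

min(Σ*\↓L) = [dud, dxdd1].


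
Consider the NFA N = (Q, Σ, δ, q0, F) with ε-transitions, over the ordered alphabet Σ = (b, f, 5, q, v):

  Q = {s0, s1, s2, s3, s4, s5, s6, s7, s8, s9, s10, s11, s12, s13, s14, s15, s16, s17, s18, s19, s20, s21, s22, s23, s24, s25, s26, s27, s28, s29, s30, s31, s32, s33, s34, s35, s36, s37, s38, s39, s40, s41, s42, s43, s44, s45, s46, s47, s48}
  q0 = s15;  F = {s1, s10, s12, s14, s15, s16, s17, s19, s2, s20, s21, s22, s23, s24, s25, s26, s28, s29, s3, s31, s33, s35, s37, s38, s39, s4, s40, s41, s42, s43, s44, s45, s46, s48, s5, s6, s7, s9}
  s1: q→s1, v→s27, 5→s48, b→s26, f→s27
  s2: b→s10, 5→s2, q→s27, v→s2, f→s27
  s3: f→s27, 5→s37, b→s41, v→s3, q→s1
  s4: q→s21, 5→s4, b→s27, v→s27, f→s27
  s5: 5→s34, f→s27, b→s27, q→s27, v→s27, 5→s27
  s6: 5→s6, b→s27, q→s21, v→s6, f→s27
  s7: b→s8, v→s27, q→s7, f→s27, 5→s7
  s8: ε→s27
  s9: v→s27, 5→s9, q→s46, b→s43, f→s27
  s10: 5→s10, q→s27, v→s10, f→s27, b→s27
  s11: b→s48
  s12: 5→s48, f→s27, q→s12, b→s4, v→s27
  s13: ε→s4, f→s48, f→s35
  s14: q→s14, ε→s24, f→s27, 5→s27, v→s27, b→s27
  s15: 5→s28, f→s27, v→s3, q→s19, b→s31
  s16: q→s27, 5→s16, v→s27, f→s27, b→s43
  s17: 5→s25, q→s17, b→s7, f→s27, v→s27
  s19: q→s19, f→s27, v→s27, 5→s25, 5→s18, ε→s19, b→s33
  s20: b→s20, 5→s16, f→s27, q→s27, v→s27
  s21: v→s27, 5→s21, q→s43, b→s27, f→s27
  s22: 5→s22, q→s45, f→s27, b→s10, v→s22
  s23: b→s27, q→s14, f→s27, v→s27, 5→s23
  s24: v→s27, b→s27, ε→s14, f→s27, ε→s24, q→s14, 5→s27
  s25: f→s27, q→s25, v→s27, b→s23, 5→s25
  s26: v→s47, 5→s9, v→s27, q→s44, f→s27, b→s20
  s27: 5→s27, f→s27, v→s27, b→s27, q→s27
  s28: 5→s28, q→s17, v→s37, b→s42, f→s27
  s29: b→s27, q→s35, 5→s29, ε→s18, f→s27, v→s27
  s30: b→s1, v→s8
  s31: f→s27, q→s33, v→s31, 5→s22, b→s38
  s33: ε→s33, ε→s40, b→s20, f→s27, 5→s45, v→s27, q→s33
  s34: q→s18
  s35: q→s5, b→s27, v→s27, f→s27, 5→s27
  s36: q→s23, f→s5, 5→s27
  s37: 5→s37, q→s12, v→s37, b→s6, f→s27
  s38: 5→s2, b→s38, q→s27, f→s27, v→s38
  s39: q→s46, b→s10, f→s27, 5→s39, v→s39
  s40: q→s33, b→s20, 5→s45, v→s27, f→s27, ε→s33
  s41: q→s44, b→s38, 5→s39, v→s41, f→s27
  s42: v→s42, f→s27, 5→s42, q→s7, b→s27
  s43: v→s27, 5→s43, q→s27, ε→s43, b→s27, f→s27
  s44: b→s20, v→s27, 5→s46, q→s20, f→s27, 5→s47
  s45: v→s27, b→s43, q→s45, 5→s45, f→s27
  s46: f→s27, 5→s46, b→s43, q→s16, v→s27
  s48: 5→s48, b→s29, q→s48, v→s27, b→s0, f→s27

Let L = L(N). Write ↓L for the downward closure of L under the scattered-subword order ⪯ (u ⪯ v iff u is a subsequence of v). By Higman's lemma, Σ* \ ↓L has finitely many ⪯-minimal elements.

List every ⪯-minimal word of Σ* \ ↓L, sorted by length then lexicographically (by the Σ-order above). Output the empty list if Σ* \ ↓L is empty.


min(Σ*\↓L) = [f, qv, bbq, 5bb, q5bq5, vbqqq].

|Q|=49, |F|=38, |δ|=220 (11 ε).
min D↑ (37 st, q0=0, F={2}): 0:b→1,f→2,5→3,q→4,v→5 1:b→6,f→2,5→7,q→8,v→1 2:b→2,f→2,5→2,q→2,v→2 3:b→9,f→2,5→3,q→10,v→11 4:b→8,f→2,5→12,q→4,v→2 5:b→13,f→2,5→11,q→14,v→5 6:b→6,f→2,5→15,q→2,v→6 7:b→16,f→2,5→7,q→17,v→7 8:b→18,f→2,5→17,q→8,v→2 9:b→2,f→2,5→9,q→19,v→9 10:b→19,f→2,5→12,q→10,v→2 11:b→20,f→2,5→11,q→21,v→11 12:b→22,f→2,5→12,q→12,v→2 13:b→6,f→2,5→23,q→24,v→13 14:b→25,f→2,5→26,q→14,v→2 15:b→16,f→2,5→15,q→2,v→15 16:b→2,f→2,5→16,q→2,v→16 17:b→27,f→2,5→17,q→17,v→2 18:b→18,f→2,5→28,q→2,v→2 19:b→2,f→2,5→19,q→19,v→2 20:b→2,f→2,5→20,q→29,v→20 21:b→30,f→2,5→26,q→21,v→2 22:b→2,f→2,5→22,q→31,v→2 23:b→16,f→2,5→23,q→32,v→23 24:b→18,f→2,5→32,q→18,v→2 25:b→18,f→2,5→33,q→24,v→2 26:b→34,f→2,5→26,q→26,v→2 27:b→2,f→2,5→27,q→2,v→2 28:b→27,f→2,5→28,q→2,v→2 29:b→2,f→2,5→29,q→27,v→2 30:b→2,f→2,5→30,q→29,v→2 31:b→2,f→2,5→2,q→31,v→2 32:b→27,f→2,5→32,q→28,v→2 33:b→27,f→2,5→33,q→32,v→2 34:b→2,f→2,5→34,q→35,v→2 35:b→2,f→2,5→2,q→36,v→2 36:b→2,f→2,5→2,q→2,v→2.
'f': N↓-sim [44, 1] end={s27} rej; 1/1 deletions ∈↓L.
'qv': |S_i|=[44, 31, 2] end={s27,s47} ∉↓L; 2/2 deletions ∈↓L.
'bbq': |S_i|=[44, 34, 8, 1] end={s27} — reject; 3/3 single-dels accept.
'5bb': |S_i|=[44, 32, 18, 2] end={s27,s8} rej; 3/3 deletions ∈↓L.
'q5bq5': |S_i|=[44, 31, 22, 12, 7, 3] end={s18,s27,s34} — reject; 5/5 del acc.
'vbqqq': run [44, 36, 24, 12, 7, 2] end={s18,s27} — reject; 5/5 del acc.
6 words, ⪯-incomp.


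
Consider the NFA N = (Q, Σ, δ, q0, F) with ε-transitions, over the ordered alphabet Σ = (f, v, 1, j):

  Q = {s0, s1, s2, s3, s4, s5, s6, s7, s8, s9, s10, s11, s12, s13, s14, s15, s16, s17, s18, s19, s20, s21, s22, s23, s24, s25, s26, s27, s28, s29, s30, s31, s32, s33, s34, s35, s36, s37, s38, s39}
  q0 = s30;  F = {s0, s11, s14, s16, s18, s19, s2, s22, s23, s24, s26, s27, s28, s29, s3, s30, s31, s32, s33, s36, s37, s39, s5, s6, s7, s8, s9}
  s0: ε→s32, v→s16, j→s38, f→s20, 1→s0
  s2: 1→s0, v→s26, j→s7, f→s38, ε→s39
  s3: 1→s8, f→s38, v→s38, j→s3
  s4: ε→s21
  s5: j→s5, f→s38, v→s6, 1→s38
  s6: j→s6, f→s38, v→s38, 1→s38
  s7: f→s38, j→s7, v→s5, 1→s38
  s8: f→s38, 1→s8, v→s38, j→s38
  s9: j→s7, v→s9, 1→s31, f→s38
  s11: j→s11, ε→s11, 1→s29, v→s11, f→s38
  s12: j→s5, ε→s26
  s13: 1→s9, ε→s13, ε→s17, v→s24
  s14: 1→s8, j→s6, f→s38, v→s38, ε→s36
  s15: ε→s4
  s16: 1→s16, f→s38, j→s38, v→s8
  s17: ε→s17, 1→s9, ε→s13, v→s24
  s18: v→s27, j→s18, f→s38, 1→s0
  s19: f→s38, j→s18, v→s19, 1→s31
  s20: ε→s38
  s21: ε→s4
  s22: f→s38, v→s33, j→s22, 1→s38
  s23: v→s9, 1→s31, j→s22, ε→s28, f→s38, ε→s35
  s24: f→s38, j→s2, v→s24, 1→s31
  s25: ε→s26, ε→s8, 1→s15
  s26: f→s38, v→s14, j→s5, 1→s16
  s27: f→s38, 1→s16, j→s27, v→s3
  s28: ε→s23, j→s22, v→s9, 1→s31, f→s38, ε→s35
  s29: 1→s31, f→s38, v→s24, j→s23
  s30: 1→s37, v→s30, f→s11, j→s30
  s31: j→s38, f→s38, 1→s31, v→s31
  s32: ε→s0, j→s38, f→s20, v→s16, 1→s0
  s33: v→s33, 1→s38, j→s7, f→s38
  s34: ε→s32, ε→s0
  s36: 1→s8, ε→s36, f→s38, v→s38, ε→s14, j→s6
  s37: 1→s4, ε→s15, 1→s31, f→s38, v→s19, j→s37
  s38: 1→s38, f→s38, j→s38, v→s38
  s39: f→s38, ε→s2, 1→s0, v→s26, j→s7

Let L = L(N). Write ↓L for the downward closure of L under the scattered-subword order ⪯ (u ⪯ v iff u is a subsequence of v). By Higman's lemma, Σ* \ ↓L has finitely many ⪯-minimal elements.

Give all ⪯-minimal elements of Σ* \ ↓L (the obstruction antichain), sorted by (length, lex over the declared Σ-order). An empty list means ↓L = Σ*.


Antichain: [ff, 1f, 11j, f1jj1, 1vjvvv].

|Q|=40, |F|=27, |δ|=145 (26 ε).
min D↑ (24 st, q0=0, F={3}): 0:f→1,v→0,1→2,j→0 1:f→3,v→1,1→4,j→1 2:f→3,v→5,1→6,j→2 3:f→3,v→3,1→3,j→3 4:f→3,v→7,1→6,j→8 5:f→3,v→5,1→6,j→9 6:f→3,v→6,1→6,j→3 7:f→3,v→7,1→6,j→10 8:f→3,v→11,1→6,j→12 9:f→3,v→13,1→14,j→9 10:f→3,v→15,1→14,j→16 11:f→3,v→11,1→6,j→16 12:f→3,v→17,1→3,j→12 13:f→3,v→18,1→19,j→13 14:f→3,v→19,1→14,j→3 15:f→3,v→20,1→19,j→21 16:f→3,v→21,1→3,j→16 17:f→3,v→17,1→3,j→16 18:f→3,v→3,1→22,j→18 19:f→3,v→22,1→19,j→3 20:f→3,v→3,1→22,j→23 21:f→3,v→23,1→3,j→21 22:f→3,v→3,1→22,j→3 23:f→3,v→3,1→3,j→23 [Hopcroft].
'ff': |S_i|=[33, 24, 2] end={s20,s38} — reject; 2/2 single-dels accept.
'1f': run [33, 31, 2] end={s20,s38} ∉↓L; 2/2 deletions ∈↓L.
'11j': |S_i|=[33, 31, 9, 1] end={s38} rej; 3/3 del acc.
'f1jj1': N↓-sim [33, 24, 23, 21, 6, 1] end={s38} rej; 5/5 del acc.
'1vjvvv': |S_i|=[33, 31, 22, 17, 10, 6, 1] end={s38} ∉↓L; 6/6 deletions ∈↓L.
5 words, ⪯-incomp.
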